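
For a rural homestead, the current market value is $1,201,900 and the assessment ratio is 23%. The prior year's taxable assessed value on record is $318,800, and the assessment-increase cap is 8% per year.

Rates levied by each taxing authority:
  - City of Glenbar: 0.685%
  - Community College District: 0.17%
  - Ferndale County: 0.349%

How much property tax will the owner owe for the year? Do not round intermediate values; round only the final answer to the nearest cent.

$3,328.30

Uncapped assessed value = $1,201,900 × 0.23 = $276,437
Cap limit = $318,800 × 1.08 = $344,304
Taxable assessed value = min($276,437, $344,304) = $276,437 (cap does not bind)
City of Glenbar: $276,437 × 0.00685 = $1,893.59345
Community College District: $276,437 × 0.0017 = $469.9429
Ferndale County: $276,437 × 0.00349 = $964.76513
Total = $3,328.30148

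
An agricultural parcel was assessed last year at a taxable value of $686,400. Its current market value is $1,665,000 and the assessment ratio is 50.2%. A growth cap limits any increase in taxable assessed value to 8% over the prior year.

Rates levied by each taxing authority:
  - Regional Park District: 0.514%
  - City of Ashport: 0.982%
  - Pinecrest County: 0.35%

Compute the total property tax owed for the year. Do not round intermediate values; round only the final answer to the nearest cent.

$13,684.62

Uncapped assessed value = $1,665,000 × 0.502 = $835,830
Cap limit = $686,400 × 1.08 = $741,312
Taxable assessed value = min($835,830, $741,312) = $741,312 (cap binds)
Regional Park District: $741,312 × 0.00514 = $3,810.34368
City of Ashport: $741,312 × 0.00982 = $7,279.68384
Pinecrest County: $741,312 × 0.0035 = $2,594.592
Total = $13,684.61952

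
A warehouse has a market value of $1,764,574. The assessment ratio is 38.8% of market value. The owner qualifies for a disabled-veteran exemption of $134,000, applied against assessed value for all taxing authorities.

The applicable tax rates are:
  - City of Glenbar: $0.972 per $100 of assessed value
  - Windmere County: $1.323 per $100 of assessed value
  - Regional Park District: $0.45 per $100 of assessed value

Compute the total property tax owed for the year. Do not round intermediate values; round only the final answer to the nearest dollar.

Assessed value = $1,764,574 × 0.388 = $684,654.712
Taxable value = $684,654.712 − $134,000 = $550,654.712
City of Glenbar: $550,654.712 × 0.00972 = $5,352.36380064
Windmere County: $550,654.712 × 0.01323 = $7,285.16183976
Regional Park District: $550,654.712 × 0.0045 = $2,477.946204
Total = $5,352.36380064 + $7,285.16183976 + $2,477.946204 = $15,115.4718444

$15,115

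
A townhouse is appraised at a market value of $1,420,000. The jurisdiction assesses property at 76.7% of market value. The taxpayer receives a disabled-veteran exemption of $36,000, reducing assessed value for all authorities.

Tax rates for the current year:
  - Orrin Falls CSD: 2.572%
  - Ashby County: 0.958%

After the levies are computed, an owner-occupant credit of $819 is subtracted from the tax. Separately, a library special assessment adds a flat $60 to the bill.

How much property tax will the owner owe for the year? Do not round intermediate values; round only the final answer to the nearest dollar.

Assessed value = $1,420,000 × 0.767 = $1,089,140
Taxable value = $1,089,140 − $36,000 = $1,053,140
Orrin Falls CSD: $1,053,140 × 0.02572 = $27,086.7608
Ashby County: $1,053,140 × 0.00958 = $10,089.0812
Levies subtotal = $37,175.842
After credit = $37,175.842 − $819 = $36,356.842
Total = $36,356.842 + $60 = $36,416.842

$36,417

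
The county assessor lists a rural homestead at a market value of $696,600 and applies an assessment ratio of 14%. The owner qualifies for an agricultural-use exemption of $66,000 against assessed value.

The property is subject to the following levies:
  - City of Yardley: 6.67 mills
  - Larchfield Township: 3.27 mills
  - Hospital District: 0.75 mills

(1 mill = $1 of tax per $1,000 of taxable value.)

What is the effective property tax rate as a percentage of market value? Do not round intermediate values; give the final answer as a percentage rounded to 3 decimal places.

0.048%

Assessed value = $696,600 × 0.14 = $97,524
Taxable value = $97,524 − $66,000 = $31,524
City of Yardley: $31,524 × 0.00667 = $210.26508
Larchfield Township: $31,524 × 0.00327 = $103.08348
Hospital District: $31,524 × 0.00075 = $23.643
Total tax = $336.99156
Effective rate = $336.99156 ÷ $696,600 = 0.048% of market value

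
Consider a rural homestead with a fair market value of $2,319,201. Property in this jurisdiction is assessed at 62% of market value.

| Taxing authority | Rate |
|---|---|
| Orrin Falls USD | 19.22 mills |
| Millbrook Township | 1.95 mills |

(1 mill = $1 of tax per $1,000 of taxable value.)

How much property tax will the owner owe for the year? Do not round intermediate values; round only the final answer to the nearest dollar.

Assessed value = $2,319,201 × 0.62 = $1,437,904.62
Orrin Falls USD: $1,437,904.62 × 0.01922 = $27,636.5267964
Millbrook Township: $1,437,904.62 × 0.00195 = $2,803.914009
Total = $27,636.5267964 + $2,803.914009 = $30,440.4408054

$30,440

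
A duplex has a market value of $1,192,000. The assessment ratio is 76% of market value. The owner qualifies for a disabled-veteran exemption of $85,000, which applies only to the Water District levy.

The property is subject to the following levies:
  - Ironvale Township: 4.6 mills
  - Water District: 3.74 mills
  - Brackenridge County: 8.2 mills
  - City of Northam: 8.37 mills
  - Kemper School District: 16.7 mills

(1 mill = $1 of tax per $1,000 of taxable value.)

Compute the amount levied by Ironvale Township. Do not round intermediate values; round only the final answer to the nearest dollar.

$4,167

Assessed value = $1,192,000 × 0.76 = $905,920
Ironvale Township taxable value = $905,920 (exemption does not apply)
Ironvale Township levy = $905,920 × 0.0046 = $4,167.232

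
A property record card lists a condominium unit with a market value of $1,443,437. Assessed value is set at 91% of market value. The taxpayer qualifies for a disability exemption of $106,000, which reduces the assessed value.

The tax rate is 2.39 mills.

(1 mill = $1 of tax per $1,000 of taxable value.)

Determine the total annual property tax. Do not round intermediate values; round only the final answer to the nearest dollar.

$2,886

Assessed value = $1,443,437 × 0.91 = $1,313,527.67
Taxable value = $1,313,527.67 − $106,000 = $1,207,527.67
Tax = $1,207,527.67 × 0.00239 = $2,885.9911313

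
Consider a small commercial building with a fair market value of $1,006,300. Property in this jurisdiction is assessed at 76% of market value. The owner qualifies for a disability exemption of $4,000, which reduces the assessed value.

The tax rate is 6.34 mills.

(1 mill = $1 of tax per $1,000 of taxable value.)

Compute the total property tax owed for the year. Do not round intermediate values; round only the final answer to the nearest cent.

$4,823.40

Assessed value = $1,006,300 × 0.76 = $764,788
Taxable value = $764,788 − $4,000 = $760,788
Tax = $760,788 × 0.00634 = $4,823.39592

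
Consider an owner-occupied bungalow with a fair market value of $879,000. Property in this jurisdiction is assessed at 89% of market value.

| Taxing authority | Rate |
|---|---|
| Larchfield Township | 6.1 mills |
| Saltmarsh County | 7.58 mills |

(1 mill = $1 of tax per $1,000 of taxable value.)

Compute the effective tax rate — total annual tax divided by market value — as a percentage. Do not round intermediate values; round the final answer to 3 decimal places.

1.218%

Assessed value = $879,000 × 0.89 = $782,310
Larchfield Township: $782,310 × 0.0061 = $4,772.091
Saltmarsh County: $782,310 × 0.00758 = $5,929.9098
Total tax = $10,702.0008
Effective rate = $10,702.0008 ÷ $879,000 = 1.218% of market value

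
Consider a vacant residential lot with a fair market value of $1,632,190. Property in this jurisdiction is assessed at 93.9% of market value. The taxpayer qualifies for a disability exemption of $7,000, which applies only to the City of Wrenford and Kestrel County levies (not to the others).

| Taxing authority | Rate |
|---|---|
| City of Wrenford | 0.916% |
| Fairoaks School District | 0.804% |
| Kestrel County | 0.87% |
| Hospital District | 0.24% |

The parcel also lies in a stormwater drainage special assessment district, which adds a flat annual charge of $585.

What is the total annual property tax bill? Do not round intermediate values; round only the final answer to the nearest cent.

Assessed value = $1,632,190 × 0.939 = $1,532,626.41
City of Wrenford: ($1,532,626.41 − $7,000) × 0.00916 = $1,525,626.41 × 0.00916 = $13,974.7379156
Fairoaks School District: $1,532,626.41 × 0.00804 = $12,322.3163364
Kestrel County: ($1,532,626.41 − $7,000) × 0.0087 = $1,525,626.41 × 0.0087 = $13,272.949767
Hospital District: $1,532,626.41 × 0.0024 = $3,678.303384
Levies subtotal = $43,248.307403
Total = $43,248.307403 + $585 = $43,833.307403

$43,833.31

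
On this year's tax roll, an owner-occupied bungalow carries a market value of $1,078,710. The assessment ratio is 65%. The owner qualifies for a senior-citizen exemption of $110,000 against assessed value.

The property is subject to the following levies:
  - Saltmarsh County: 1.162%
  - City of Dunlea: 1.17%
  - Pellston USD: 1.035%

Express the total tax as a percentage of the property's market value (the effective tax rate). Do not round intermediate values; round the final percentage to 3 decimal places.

Assessed value = $1,078,710 × 0.65 = $701,161.5
Taxable value = $701,161.5 − $110,000 = $591,161.5
Saltmarsh County: $591,161.5 × 0.01162 = $6,869.29663
City of Dunlea: $591,161.5 × 0.0117 = $6,916.58955
Pellston USD: $591,161.5 × 0.01035 = $6,118.521525
Total tax = $19,904.407705
Effective rate = $19,904.407705 ÷ $1,078,710 = 1.845% of market value

1.845%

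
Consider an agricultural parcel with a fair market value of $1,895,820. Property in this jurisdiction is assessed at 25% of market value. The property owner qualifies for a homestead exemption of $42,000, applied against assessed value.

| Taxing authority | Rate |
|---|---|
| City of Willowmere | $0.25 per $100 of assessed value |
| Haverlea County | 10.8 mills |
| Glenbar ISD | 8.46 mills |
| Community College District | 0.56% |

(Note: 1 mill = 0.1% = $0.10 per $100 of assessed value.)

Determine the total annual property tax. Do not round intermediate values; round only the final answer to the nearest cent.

$11,818.29

Assessed value = $1,895,820 × 0.25 = $473,955
Taxable value = $473,955 − $42,000 = $431,955
City of Willowmere: $431,955 × 0.0025 = $1,079.8875
Haverlea County: $431,955 × 0.0108 = $4,665.114
Glenbar ISD: $431,955 × 0.00846 = $3,654.3393
Community College District: $431,955 × 0.0056 = $2,418.948
Total = $11,818.2888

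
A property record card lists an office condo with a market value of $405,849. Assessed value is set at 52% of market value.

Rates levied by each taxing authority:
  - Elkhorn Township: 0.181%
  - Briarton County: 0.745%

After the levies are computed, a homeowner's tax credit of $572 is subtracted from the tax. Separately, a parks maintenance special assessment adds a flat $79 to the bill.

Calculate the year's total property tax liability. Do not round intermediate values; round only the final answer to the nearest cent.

Assessed value = $405,849 × 0.52 = $211,041.48
Elkhorn Township: $211,041.48 × 0.00181 = $381.9850788
Briarton County: $211,041.48 × 0.00745 = $1,572.259026
Levies subtotal = $1,954.2441048
After credit = $1,954.2441048 − $572 = $1,382.2441048
Total = $1,382.2441048 + $79 = $1,461.2441048

$1,461.24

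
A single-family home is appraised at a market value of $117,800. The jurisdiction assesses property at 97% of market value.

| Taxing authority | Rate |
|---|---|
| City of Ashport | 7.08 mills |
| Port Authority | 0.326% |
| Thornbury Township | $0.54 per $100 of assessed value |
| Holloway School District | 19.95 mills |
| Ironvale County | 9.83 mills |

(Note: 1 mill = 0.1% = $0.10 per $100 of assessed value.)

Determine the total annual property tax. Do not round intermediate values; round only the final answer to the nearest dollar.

$5,201

Assessed value = $117,800 × 0.97 = $114,266
City of Ashport: $114,266 × 0.00708 = $809.00328
Port Authority: $114,266 × 0.00326 = $372.50716
Thornbury Township: $114,266 × 0.0054 = $617.0364
Holloway School District: $114,266 × 0.01995 = $2,279.6067
Ironvale County: $114,266 × 0.00983 = $1,123.23478
Total = $5,201.38832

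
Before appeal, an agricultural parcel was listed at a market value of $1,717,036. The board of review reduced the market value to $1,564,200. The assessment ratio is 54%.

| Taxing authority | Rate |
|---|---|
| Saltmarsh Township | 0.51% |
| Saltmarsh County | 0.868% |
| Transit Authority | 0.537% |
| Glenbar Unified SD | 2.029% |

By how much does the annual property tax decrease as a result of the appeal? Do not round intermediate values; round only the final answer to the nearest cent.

Old assessed value = $1,717,036 × 0.54 = $927,199.44
New assessed value = $1,564,200 × 0.54 = $844,668
Combined rate = 0.0051 + 0.00868 + 0.00537 + 0.02029 = 0.03944
Old tax = $927,199.44 × 0.03944 = $36,568.7459136
New tax = $844,668 × 0.03944 = $33,313.70592
Reduction = $36,568.7459136 − $33,313.70592 = $3,255.0399936

$3,255.04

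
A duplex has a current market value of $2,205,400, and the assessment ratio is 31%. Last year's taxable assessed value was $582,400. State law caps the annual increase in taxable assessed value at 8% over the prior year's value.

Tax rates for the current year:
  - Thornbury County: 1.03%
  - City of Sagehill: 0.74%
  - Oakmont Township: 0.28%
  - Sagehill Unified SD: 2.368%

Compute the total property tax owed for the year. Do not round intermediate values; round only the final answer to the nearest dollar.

Uncapped assessed value = $2,205,400 × 0.31 = $683,674
Cap limit = $582,400 × 1.08 = $628,992
Taxable assessed value = min($683,674, $628,992) = $628,992 (cap binds)
Thornbury County: $628,992 × 0.0103 = $6,478.6176
City of Sagehill: $628,992 × 0.0074 = $4,654.5408
Oakmont Township: $628,992 × 0.0028 = $1,761.1776
Sagehill Unified SD: $628,992 × 0.02368 = $14,894.53056
Total = $27,788.86656

$27,789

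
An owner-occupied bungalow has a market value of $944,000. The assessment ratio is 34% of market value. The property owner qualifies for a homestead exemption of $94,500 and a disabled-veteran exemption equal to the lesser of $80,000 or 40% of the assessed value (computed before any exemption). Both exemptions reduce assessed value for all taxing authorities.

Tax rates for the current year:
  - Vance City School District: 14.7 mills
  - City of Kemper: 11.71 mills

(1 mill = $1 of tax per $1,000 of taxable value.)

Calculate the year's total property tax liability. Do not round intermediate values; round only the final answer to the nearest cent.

Assessed value = $944,000 × 0.34 = $320,960
Disabled-veteran exemption = min($80,000, 40% × $320,960) = min($80,000, $128,384) = $80,000 (dollar cap binds)
Taxable value = $320,960 − $94,500 − $80,000 = $146,460
Vance City School District: $146,460 × 0.0147 = $2,152.962
City of Kemper: $146,460 × 0.01171 = $1,715.0466
Total = $3,868.0086

$3,868.01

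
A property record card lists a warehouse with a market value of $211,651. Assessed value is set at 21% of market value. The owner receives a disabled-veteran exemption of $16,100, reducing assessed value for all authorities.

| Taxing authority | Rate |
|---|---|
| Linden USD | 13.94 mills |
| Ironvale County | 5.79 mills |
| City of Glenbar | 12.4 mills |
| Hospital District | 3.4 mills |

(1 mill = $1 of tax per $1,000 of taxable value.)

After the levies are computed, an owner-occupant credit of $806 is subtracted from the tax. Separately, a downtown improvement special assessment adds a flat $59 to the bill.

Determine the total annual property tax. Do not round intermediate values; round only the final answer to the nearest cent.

$260.16

Assessed value = $211,651 × 0.21 = $44,446.71
Taxable value = $44,446.71 − $16,100 = $28,346.71
Linden USD: $28,346.71 × 0.01394 = $395.1531374
Ironvale County: $28,346.71 × 0.00579 = $164.1274509
City of Glenbar: $28,346.71 × 0.0124 = $351.499204
Hospital District: $28,346.71 × 0.0034 = $96.378814
Levies subtotal = $1,007.1586063
After credit = $1,007.1586063 − $806 = $201.1586063
Total = $201.1586063 + $59 = $260.1586063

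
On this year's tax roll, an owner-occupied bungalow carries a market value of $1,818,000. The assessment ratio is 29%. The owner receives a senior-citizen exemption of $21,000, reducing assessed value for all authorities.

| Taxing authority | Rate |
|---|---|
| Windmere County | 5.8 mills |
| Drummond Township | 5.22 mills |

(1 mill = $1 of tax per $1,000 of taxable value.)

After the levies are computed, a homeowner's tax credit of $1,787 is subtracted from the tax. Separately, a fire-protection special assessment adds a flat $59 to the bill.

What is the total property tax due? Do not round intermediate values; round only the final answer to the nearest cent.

$3,850.54

Assessed value = $1,818,000 × 0.29 = $527,220
Taxable value = $527,220 − $21,000 = $506,220
Windmere County: $506,220 × 0.0058 = $2,936.076
Drummond Township: $506,220 × 0.00522 = $2,642.4684
Levies subtotal = $5,578.5444
After credit = $5,578.5444 − $1,787 = $3,791.5444
Total = $3,791.5444 + $59 = $3,850.5444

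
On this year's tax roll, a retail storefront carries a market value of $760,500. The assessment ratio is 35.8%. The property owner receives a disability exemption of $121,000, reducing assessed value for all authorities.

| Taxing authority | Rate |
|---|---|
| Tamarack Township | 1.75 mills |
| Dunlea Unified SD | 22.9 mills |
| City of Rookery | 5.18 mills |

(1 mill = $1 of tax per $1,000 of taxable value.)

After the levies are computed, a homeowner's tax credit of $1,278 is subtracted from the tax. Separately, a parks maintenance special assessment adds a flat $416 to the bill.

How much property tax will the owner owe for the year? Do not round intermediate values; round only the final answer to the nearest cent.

Assessed value = $760,500 × 0.358 = $272,259
Taxable value = $272,259 − $121,000 = $151,259
Tamarack Township: $151,259 × 0.00175 = $264.70325
Dunlea Unified SD: $151,259 × 0.0229 = $3,463.8311
City of Rookery: $151,259 × 0.00518 = $783.52162
Levies subtotal = $4,512.05597
After credit = $4,512.05597 − $1,278 = $3,234.05597
Total = $3,234.05597 + $416 = $3,650.05597

$3,650.06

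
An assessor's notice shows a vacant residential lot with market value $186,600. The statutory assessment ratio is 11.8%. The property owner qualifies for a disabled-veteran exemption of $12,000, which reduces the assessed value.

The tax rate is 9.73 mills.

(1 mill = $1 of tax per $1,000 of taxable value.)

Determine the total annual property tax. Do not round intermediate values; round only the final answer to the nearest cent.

$97.48

Assessed value = $186,600 × 0.118 = $22,018.8
Taxable value = $22,018.8 − $12,000 = $10,018.8
Tax = $10,018.8 × 0.00973 = $97.482924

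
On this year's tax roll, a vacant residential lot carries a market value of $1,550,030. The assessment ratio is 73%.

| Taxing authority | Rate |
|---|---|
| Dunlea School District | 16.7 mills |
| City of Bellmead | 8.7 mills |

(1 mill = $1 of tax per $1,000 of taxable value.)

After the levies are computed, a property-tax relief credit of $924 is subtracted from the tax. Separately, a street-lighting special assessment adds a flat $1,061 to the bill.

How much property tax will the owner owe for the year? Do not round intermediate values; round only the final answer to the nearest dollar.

Assessed value = $1,550,030 × 0.73 = $1,131,521.9
Dunlea School District: $1,131,521.9 × 0.0167 = $18,896.41573
City of Bellmead: $1,131,521.9 × 0.0087 = $9,844.24053
Levies subtotal = $28,740.65626
After credit = $28,740.65626 − $924 = $27,816.65626
Total = $27,816.65626 + $1,061 = $28,877.65626

$28,878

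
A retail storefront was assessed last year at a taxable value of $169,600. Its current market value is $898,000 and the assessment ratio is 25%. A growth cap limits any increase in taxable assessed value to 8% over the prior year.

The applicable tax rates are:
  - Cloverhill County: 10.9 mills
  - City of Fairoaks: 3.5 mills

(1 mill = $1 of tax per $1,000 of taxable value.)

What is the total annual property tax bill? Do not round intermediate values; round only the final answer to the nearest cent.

$2,637.62

Uncapped assessed value = $898,000 × 0.25 = $224,500
Cap limit = $169,600 × 1.08 = $183,168
Taxable assessed value = min($224,500, $183,168) = $183,168 (cap binds)
Cloverhill County: $183,168 × 0.0109 = $1,996.5312
City of Fairoaks: $183,168 × 0.0035 = $641.088
Total = $2,637.6192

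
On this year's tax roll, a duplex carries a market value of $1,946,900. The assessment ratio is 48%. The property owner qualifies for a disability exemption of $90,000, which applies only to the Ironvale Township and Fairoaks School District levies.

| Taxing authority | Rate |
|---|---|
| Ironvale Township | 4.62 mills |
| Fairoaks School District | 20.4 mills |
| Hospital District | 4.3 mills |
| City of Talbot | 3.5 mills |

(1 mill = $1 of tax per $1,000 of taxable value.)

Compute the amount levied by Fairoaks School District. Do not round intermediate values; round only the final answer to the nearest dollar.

Assessed value = $1,946,900 × 0.48 = $934,512
Fairoaks School District taxable value = $934,512 − $90,000 = $844,512
Fairoaks School District levy = $844,512 × 0.0204 = $17,228.0448

$17,228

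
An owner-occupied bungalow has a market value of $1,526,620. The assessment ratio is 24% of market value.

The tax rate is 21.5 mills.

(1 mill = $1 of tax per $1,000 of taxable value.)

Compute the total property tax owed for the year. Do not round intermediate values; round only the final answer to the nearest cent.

$7,877.36

Assessed value = $1,526,620 × 0.24 = $366,388.8
Tax = $366,388.8 × 0.0215 = $7,877.3592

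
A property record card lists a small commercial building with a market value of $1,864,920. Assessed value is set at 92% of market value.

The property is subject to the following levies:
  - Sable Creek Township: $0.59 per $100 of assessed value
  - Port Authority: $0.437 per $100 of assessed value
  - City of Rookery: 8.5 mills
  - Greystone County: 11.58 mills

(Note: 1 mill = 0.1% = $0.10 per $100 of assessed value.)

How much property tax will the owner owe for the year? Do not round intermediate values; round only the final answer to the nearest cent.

$52,072.30

Assessed value = $1,864,920 × 0.92 = $1,715,726.4
Sable Creek Township: $1,715,726.4 × 0.0059 = $10,122.78576
Port Authority: $1,715,726.4 × 0.00437 = $7,497.724368
City of Rookery: $1,715,726.4 × 0.0085 = $14,583.6744
Greystone County: $1,715,726.4 × 0.01158 = $19,868.111712
Total = $52,072.29624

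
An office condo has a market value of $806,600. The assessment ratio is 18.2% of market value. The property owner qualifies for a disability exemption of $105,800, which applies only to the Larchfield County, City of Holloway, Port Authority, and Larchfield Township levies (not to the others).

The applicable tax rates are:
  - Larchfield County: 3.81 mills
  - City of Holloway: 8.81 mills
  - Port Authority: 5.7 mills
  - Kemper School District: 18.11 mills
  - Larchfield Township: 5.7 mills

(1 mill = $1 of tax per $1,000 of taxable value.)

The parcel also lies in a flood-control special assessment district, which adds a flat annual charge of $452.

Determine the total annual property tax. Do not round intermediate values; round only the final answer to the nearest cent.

Assessed value = $806,600 × 0.182 = $146,801.2
Larchfield County: ($146,801.2 − $105,800) × 0.00381 = $41,001.2 × 0.00381 = $156.214572
City of Holloway: ($146,801.2 − $105,800) × 0.00881 = $41,001.2 × 0.00881 = $361.220572
Port Authority: ($146,801.2 − $105,800) × 0.0057 = $41,001.2 × 0.0057 = $233.70684
Kemper School District: $146,801.2 × 0.01811 = $2,658.569732
Larchfield Township: ($146,801.2 − $105,800) × 0.0057 = $41,001.2 × 0.0057 = $233.70684
Levies subtotal = $3,643.418556
Total = $3,643.418556 + $452 = $4,095.418556

$4,095.42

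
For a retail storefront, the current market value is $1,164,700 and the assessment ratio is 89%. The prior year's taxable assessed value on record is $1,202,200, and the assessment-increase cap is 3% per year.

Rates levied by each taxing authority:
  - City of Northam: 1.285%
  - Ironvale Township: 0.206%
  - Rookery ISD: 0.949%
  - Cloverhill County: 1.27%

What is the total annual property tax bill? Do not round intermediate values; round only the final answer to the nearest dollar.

Uncapped assessed value = $1,164,700 × 0.89 = $1,036,583
Cap limit = $1,202,200 × 1.03 = $1,238,266
Taxable assessed value = min($1,036,583, $1,238,266) = $1,036,583 (cap does not bind)
City of Northam: $1,036,583 × 0.01285 = $13,320.09155
Ironvale Township: $1,036,583 × 0.00206 = $2,135.36098
Rookery ISD: $1,036,583 × 0.00949 = $9,837.17267
Cloverhill County: $1,036,583 × 0.0127 = $13,164.6041
Total = $38,457.2293

$38,457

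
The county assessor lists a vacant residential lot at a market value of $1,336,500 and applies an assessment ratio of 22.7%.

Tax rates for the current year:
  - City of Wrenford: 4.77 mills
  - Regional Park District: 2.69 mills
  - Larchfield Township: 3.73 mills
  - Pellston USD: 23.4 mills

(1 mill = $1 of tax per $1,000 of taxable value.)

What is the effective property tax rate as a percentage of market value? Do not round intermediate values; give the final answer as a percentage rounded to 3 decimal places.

Assessed value = $1,336,500 × 0.227 = $303,385.5
City of Wrenford: $303,385.5 × 0.00477 = $1,447.148835
Regional Park District: $303,385.5 × 0.00269 = $816.106995
Larchfield Township: $303,385.5 × 0.00373 = $1,131.627915
Pellston USD: $303,385.5 × 0.0234 = $7,099.2207
Total tax = $10,494.104445
Effective rate = $10,494.104445 ÷ $1,336,500 = 0.785% of market value

0.785%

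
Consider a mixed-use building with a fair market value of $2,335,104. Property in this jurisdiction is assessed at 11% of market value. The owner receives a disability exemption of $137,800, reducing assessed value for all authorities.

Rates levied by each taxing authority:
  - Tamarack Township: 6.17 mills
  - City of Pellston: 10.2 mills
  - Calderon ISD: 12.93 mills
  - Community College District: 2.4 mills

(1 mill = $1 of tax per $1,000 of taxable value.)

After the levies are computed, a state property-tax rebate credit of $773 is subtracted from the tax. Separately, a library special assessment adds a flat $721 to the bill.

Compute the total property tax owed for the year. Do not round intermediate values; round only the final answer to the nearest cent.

Assessed value = $2,335,104 × 0.11 = $256,861.44
Taxable value = $256,861.44 − $137,800 = $119,061.44
Tamarack Township: $119,061.44 × 0.00617 = $734.6090848
City of Pellston: $119,061.44 × 0.0102 = $1,214.426688
Calderon ISD: $119,061.44 × 0.01293 = $1,539.4644192
Community College District: $119,061.44 × 0.0024 = $285.747456
Levies subtotal = $3,774.247648
After credit = $3,774.247648 − $773 = $3,001.247648
Total = $3,001.247648 + $721 = $3,722.247648

$3,722.25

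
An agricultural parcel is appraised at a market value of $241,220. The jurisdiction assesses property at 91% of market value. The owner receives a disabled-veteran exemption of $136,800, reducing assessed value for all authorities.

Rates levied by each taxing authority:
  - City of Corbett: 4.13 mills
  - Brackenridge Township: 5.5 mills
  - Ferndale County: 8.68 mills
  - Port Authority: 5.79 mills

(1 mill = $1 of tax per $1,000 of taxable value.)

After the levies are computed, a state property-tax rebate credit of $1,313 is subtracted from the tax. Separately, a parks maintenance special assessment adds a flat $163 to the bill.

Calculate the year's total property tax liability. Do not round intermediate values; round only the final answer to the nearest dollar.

$843

Assessed value = $241,220 × 0.91 = $219,510.2
Taxable value = $219,510.2 − $136,800 = $82,710.2
City of Corbett: $82,710.2 × 0.00413 = $341.593126
Brackenridge Township: $82,710.2 × 0.0055 = $454.9061
Ferndale County: $82,710.2 × 0.00868 = $717.924536
Port Authority: $82,710.2 × 0.00579 = $478.892058
Levies subtotal = $1,993.31582
After credit = $1,993.31582 − $1,313 = $680.31582
Total = $680.31582 + $163 = $843.31582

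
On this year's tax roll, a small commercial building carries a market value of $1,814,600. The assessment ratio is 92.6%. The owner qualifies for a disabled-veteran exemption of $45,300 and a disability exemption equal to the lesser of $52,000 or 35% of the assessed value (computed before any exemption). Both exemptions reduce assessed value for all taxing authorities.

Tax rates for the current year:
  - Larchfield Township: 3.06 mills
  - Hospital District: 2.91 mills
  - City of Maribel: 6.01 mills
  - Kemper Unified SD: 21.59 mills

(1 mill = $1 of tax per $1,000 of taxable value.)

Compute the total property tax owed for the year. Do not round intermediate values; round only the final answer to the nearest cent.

Assessed value = $1,814,600 × 0.926 = $1,680,319.6
Disability exemption = min($52,000, 35% × $1,680,319.6) = min($52,000, $588,111.86) = $52,000 (dollar cap binds)
Taxable value = $1,680,319.6 − $45,300 − $52,000 = $1,583,019.6
Larchfield Township: $1,583,019.6 × 0.00306 = $4,844.039976
Hospital District: $1,583,019.6 × 0.00291 = $4,606.587036
City of Maribel: $1,583,019.6 × 0.00601 = $9,513.947796
Kemper Unified SD: $1,583,019.6 × 0.02159 = $34,177.393164
Total = $53,141.967972

$53,141.97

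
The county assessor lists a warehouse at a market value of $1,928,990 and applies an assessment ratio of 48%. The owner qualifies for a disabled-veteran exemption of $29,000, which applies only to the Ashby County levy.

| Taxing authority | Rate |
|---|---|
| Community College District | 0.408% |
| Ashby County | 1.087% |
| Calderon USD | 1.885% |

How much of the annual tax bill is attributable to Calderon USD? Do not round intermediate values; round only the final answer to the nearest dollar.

$17,454

Assessed value = $1,928,990 × 0.48 = $925,915.2
Calderon USD taxable value = $925,915.2 (exemption does not apply)
Calderon USD levy = $925,915.2 × 0.01885 = $17,453.50152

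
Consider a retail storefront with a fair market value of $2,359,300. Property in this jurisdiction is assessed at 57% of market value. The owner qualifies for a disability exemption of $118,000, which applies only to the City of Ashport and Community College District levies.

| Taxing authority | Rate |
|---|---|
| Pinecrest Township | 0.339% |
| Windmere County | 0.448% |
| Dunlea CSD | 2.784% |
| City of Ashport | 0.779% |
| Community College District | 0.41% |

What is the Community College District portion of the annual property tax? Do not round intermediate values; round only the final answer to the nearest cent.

Assessed value = $2,359,300 × 0.57 = $1,344,801
Community College District taxable value = $1,344,801 − $118,000 = $1,226,801
Community College District levy = $1,226,801 × 0.0041 = $5,029.8841

$5,029.88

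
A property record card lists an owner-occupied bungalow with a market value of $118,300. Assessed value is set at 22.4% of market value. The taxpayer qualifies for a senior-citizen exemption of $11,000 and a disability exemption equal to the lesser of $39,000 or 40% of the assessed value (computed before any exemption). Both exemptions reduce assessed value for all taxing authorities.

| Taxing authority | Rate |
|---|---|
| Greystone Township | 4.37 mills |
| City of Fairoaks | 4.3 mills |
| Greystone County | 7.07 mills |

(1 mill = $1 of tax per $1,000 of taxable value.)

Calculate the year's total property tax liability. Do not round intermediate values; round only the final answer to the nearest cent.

Assessed value = $118,300 × 0.224 = $26,499.2
Disability exemption = min($39,000, 40% × $26,499.2) = min($39,000, $10,599.68) = $10,599.68 (percentage binds)
Taxable value = $26,499.2 − $11,000 − $10,599.68 = $4,899.52
Greystone Township: $4,899.52 × 0.00437 = $21.4109024
City of Fairoaks: $4,899.52 × 0.0043 = $21.067936
Greystone County: $4,899.52 × 0.00707 = $34.6396064
Total = $77.1184448

$77.12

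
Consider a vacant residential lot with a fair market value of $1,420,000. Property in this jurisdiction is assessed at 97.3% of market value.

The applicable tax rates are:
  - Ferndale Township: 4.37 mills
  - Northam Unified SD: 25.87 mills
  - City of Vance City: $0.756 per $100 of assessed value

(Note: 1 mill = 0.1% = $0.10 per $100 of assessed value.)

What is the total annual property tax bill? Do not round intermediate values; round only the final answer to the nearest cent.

$52,226.75

Assessed value = $1,420,000 × 0.973 = $1,381,660
Ferndale Township: $1,381,660 × 0.00437 = $6,037.8542
Northam Unified SD: $1,381,660 × 0.02587 = $35,743.5442
City of Vance City: $1,381,660 × 0.00756 = $10,445.3496
Total = $52,226.748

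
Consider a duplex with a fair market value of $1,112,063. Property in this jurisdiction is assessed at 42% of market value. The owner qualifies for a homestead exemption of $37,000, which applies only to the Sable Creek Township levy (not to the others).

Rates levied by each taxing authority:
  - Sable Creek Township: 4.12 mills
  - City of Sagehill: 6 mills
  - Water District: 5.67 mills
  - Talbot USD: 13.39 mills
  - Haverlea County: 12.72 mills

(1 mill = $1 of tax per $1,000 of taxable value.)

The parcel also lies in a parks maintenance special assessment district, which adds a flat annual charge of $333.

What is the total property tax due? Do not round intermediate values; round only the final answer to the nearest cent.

$19,750.64

Assessed value = $1,112,063 × 0.42 = $467,066.46
Sable Creek Township: ($467,066.46 − $37,000) × 0.00412 = $430,066.46 × 0.00412 = $1,771.8738152
City of Sagehill: $467,066.46 × 0.006 = $2,802.39876
Water District: $467,066.46 × 0.00567 = $2,648.2668282
Talbot USD: $467,066.46 × 0.01339 = $6,254.0198994
Haverlea County: $467,066.46 × 0.01272 = $5,941.0853712
Levies subtotal = $19,417.644674
Total = $19,417.644674 + $333 = $19,750.644674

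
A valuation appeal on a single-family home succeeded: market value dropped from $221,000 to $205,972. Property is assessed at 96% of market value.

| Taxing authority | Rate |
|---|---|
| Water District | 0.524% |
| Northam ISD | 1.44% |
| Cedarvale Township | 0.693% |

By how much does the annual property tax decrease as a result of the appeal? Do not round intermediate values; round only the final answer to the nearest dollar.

Old assessed value = $221,000 × 0.96 = $212,160
New assessed value = $205,972 × 0.96 = $197,733.12
Combined rate = 0.00524 + 0.0144 + 0.00693 = 0.02657
Old tax = $212,160 × 0.02657 = $5,637.0912
New tax = $197,733.12 × 0.02657 = $5,253.7689984
Reduction = $5,637.0912 − $5,253.7689984 = $383.3222016

$383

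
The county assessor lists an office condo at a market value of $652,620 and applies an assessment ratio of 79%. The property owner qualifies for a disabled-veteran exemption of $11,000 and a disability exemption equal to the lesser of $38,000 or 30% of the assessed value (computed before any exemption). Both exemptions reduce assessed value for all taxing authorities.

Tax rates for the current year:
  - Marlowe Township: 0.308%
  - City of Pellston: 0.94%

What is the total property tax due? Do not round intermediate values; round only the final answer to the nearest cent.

$5,822.79

Assessed value = $652,620 × 0.79 = $515,569.8
Disability exemption = min($38,000, 30% × $515,569.8) = min($38,000, $154,670.94) = $38,000 (dollar cap binds)
Taxable value = $515,569.8 − $11,000 − $38,000 = $466,569.8
Marlowe Township: $466,569.8 × 0.00308 = $1,437.034984
City of Pellston: $466,569.8 × 0.0094 = $4,385.75612
Total = $5,822.791104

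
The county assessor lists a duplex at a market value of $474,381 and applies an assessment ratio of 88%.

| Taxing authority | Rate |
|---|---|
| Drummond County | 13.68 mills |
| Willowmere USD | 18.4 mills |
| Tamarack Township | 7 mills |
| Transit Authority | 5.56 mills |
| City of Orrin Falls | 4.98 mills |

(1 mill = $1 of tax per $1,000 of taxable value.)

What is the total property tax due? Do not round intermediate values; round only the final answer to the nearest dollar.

$20,714

Assessed value = $474,381 × 0.88 = $417,455.28
Drummond County: $417,455.28 × 0.01368 = $5,710.7882304
Willowmere USD: $417,455.28 × 0.0184 = $7,681.177152
Tamarack Township: $417,455.28 × 0.007 = $2,922.18696
Transit Authority: $417,455.28 × 0.00556 = $2,321.0513568
City of Orrin Falls: $417,455.28 × 0.00498 = $2,078.9272944
Total = $5,710.7882304 + $7,681.177152 + $2,922.18696 + $2,321.0513568 + $2,078.9272944 = $20,714.1309936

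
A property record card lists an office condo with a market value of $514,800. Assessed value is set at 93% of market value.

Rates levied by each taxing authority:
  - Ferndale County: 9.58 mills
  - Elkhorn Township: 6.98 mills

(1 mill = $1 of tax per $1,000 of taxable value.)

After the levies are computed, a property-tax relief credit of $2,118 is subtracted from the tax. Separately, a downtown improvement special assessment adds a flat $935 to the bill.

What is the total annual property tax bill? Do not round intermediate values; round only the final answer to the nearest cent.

$6,745.33

Assessed value = $514,800 × 0.93 = $478,764
Ferndale County: $478,764 × 0.00958 = $4,586.55912
Elkhorn Township: $478,764 × 0.00698 = $3,341.77272
Levies subtotal = $7,928.33184
After credit = $7,928.33184 − $2,118 = $5,810.33184
Total = $5,810.33184 + $935 = $6,745.33184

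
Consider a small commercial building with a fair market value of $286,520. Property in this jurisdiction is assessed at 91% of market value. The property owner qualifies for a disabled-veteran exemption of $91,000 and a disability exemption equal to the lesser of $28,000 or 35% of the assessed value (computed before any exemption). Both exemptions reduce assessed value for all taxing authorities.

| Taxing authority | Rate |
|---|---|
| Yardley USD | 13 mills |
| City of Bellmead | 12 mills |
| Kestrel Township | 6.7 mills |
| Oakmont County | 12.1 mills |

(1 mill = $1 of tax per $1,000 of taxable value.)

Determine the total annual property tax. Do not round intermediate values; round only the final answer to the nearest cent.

$6,207.91

Assessed value = $286,520 × 0.91 = $260,733.2
Disability exemption = min($28,000, 35% × $260,733.2) = min($28,000, $91,256.62) = $28,000 (dollar cap binds)
Taxable value = $260,733.2 − $91,000 − $28,000 = $141,733.2
Yardley USD: $141,733.2 × 0.013 = $1,842.5316
City of Bellmead: $141,733.2 × 0.012 = $1,700.7984
Kestrel Township: $141,733.2 × 0.0067 = $949.61244
Oakmont County: $141,733.2 × 0.0121 = $1,714.97172
Total = $6,207.91416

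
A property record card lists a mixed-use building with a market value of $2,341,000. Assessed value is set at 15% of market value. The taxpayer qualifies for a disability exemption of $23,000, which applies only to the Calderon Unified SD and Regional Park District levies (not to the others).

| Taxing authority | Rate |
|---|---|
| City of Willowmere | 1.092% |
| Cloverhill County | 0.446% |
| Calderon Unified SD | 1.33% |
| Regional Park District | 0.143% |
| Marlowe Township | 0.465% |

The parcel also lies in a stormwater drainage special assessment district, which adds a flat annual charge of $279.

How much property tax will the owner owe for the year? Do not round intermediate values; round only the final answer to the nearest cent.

Assessed value = $2,341,000 × 0.15 = $351,150
City of Willowmere: $351,150 × 0.01092 = $3,834.558
Cloverhill County: $351,150 × 0.00446 = $1,566.129
Calderon Unified SD: ($351,150 − $23,000) × 0.0133 = $328,150 × 0.0133 = $4,364.395
Regional Park District: ($351,150 − $23,000) × 0.00143 = $328,150 × 0.00143 = $469.2545
Marlowe Township: $351,150 × 0.00465 = $1,632.8475
Levies subtotal = $11,867.184
Total = $11,867.184 + $279 = $12,146.184

$12,146.18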